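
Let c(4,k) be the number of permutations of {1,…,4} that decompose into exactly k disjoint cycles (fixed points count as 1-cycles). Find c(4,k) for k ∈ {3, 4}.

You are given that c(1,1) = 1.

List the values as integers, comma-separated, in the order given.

6, 1

row 2: T[2][1]=1·1+0=1  T[2][2]=1·0+1=1
row 3: T[3][2]=2·1+1=3  T[3][3]=2·0+1=1
row 4: T[4][3]=3·1+3=6  T[4][4]=3·0+1=1
Read c(4,3) = 6, c(4,4) = 1.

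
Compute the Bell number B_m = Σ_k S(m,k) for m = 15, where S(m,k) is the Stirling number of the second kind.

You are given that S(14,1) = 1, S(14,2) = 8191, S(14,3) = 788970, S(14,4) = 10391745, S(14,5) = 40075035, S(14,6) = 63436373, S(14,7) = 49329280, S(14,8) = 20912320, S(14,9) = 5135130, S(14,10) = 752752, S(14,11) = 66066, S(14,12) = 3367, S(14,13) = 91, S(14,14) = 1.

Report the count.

1382958545

i=15: T(15,1)=0+1·1=1 | T(15,2)=1+2·8191=16383 | T(15,3)=8191+3·788970=2375101 | T(15,4)=788970+4·10391745=42355950 | T(15,5)=10391745+5·40075035=210766920 | T(15,6)=40075035+6·63436373=420693273 | T(15,7)=63436373+7·49329280=408741333 | T(15,8)=49329280+8·20912320=216627840 | T(15,9)=20912320+9·5135130=67128490 | T(15,10)=5135130+10·752752=12662650 | T(15,11)=752752+11·66066=1479478 | T(15,12)=66066+12·3367=106470 | T(15,13)=3367+13·91=4550 | T(15,14)=91+14·1=105 | T(15,15)=1+15·0=1
B_15 = ΣS(15,k) = 1+16383+2375101+42355950+210766920+420693273+408741333+216627840+67128490+12662650+1479478+106470+4550+105+1 = 1382958545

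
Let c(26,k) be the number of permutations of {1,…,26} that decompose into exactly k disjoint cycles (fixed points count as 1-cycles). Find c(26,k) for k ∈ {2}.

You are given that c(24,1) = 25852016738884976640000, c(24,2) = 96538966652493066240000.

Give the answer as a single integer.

59190128811701203599360000

@25  (25,1):25852016738884976640000·24+0→620448401733239439360000, (25,2):96538966652493066240000·24+25852016738884976640000→2342787216398718566400000
@26  (26,2):2342787216398718566400000·25+620448401733239439360000→59190128811701203599360000
Read c(26,2) = 59190128811701203599360000.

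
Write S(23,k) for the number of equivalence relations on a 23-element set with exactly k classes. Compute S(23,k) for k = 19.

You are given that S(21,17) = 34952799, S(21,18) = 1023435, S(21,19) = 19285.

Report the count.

79781779

i=22: T(22,18)=34952799+18·1023435=53374629 | T(22,19)=1023435+19·19285=1389850
i=23: T(23,19)=53374629+19·1389850=79781779
Read S(23,19) = 79781779.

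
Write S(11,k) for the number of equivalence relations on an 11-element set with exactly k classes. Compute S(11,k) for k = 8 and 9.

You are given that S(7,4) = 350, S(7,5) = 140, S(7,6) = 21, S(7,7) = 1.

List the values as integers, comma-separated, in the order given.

11880, 1155

r8: T_8,5=5×140+350=1050; T_8,6=6×21+140=266; T_8,7=7×1+21=28; T_8,8=8×0+1=1
r9: T_9,6=6×266+1050=2646; T_9,7=7×28+266=462; T_9,8=8×1+28=36; T_9,9=9×0+1=1
r10: T_10,7=7×462+2646=5880; T_10,8=8×36+462=750; T_10,9=9×1+36=45
r11: T_11,8=8×750+5880=11880; T_11,9=9×45+750=1155
Read S(11,8) = 11880, S(11,9) = 1155.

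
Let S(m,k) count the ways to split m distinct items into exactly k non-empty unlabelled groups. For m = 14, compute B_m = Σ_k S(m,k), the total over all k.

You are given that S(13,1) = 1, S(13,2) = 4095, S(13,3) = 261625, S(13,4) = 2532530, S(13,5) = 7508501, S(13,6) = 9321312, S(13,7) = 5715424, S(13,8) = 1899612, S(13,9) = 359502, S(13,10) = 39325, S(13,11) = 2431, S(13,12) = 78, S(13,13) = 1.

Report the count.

i=14: T(14,1)=0+1·1=1 | T(14,2)=1+2·4095=8191 | T(14,3)=4095+3·261625=788970 | T(14,4)=261625+4·2532530=10391745 | T(14,5)=2532530+5·7508501=40075035 | T(14,6)=7508501+6·9321312=63436373 | T(14,7)=9321312+7·5715424=49329280 | T(14,8)=5715424+8·1899612=20912320 | T(14,9)=1899612+9·359502=5135130 | T(14,10)=359502+10·39325=752752 | T(14,11)=39325+11·2431=66066 | T(14,12)=2431+12·78=3367 | T(14,13)=78+13·1=91 | T(14,14)=1+14·0=1
B_14 = ΣS(14,k) = 1+8191+788970+10391745+40075035+63436373+49329280+20912320+5135130+752752+66066+3367+91+1 = 190899322

190899322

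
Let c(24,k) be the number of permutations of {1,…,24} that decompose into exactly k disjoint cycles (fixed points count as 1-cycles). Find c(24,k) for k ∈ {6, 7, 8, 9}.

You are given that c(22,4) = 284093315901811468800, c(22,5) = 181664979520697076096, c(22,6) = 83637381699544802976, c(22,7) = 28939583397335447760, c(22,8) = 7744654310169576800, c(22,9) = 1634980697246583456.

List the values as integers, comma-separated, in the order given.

row 23: T[23][5]=22·181664979520697076096+284093315901811468800=4280722865357147142912  T[23][6]=22·83637381699544802976+181664979520697076096=2021687376910682741568  T[23][7]=22·28939583397335447760+83637381699544802976=720308216440924653696  T[23][8]=22·7744654310169576800+28939583397335447760=199321978221066137360  T[23][9]=22·1634980697246583456+7744654310169576800=43714229649594412832
row 24: T[24][6]=23·2021687376910682741568+4280722865357147142912=50779532534302850198976  T[24][7]=23·720308216440924653696+2021687376910682741568=18588776355051949776576  T[24][8]=23·199321978221066137360+720308216440924653696=5304713715525445812976  T[24][9]=23·43714229649594412832+199321978221066137360=1204749260161737632496
Read c(24,6) = 50779532534302850198976, c(24,7) = 18588776355051949776576, c(24,8) = 5304713715525445812976, c(24,9) = 1204749260161737632496.

50779532534302850198976, 18588776355051949776576, 5304713715525445812976, 1204749260161737632496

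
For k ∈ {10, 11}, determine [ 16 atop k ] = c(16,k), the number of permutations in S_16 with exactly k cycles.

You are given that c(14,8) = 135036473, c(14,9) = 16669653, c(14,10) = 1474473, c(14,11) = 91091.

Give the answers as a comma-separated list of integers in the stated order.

928095740, 78558480

r15: T_15,9=14×16669653+135036473=368411615; T_15,10=14×1474473+16669653=37312275; T_15,11=14×91091+1474473=2749747
r16: T_16,10=15×37312275+368411615=928095740; T_16,11=15×2749747+37312275=78558480
Read c(16,10) = 928095740, c(16,11) = 78558480.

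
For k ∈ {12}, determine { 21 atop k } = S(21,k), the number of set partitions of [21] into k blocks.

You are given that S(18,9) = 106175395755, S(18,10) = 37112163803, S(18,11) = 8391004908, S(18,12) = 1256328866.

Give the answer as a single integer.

6833042030178

r19: T_19,10=10×37112163803+106175395755=477297033785; T_19,11=11×8391004908+37112163803=129413217791; T_19,12=12×1256328866+8391004908=23466951300
r20: T_20,11=11×129413217791+477297033785=1900842429486; T_20,12=12×23466951300+129413217791=411016633391
r21: T_21,12=12×411016633391+1900842429486=6833042030178
Read S(21,12) = 6833042030178.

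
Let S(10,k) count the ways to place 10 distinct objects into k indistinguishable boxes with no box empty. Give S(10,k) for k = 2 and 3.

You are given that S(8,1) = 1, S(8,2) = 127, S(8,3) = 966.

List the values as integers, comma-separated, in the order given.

511, 9330

[9] T[9,1]:1*1+0=1 · T[9,2]:2*127+1=255 · T[9,3]:3*966+127=3025
[10] T[10,2]:2*255+1=511 · T[10,3]:3*3025+255=9330
Read S(10,2) = 511, S(10,3) = 9330.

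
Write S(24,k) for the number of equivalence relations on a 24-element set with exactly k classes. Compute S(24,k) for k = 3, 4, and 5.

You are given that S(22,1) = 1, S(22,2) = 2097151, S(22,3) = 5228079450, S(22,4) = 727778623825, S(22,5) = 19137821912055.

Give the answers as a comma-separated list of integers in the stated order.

i=23: T(23,2)=1+2·2097151=4194303 | T(23,3)=2097151+3·5228079450=15686335501 | T(23,4)=5228079450+4·727778623825=2916342574750 | T(23,5)=727778623825+5·19137821912055=96416888184100
i=24: T(24,3)=4194303+3·15686335501=47063200806 | T(24,4)=15686335501+4·2916342574750=11681056634501 | T(24,5)=2916342574750+5·96416888184100=485000783495250
Read S(24,3) = 47063200806, S(24,4) = 11681056634501, S(24,5) = 485000783495250.

47063200806, 11681056634501, 485000783495250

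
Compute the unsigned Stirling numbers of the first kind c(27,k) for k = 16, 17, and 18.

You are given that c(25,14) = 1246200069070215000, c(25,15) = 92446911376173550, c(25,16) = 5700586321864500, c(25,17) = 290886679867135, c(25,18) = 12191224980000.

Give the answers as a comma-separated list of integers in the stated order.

9666373658466991050, 572253155704900800, 28460103232088385

@26  (26,15):92446911376173550·25+1246200069070215000→3557372853474553750, (26,16):5700586321864500·25+92446911376173550→234961569422786050, (26,17):290886679867135·25+5700586321864500→12972753318542875, (26,18):12191224980000·25+290886679867135→595667304367135
@27  (27,16):234961569422786050·26+3557372853474553750→9666373658466991050, (27,17):12972753318542875·26+234961569422786050→572253155704900800, (27,18):595667304367135·26+12972753318542875→28460103232088385
Read c(27,16) = 9666373658466991050, c(27,17) = 572253155704900800, c(27,18) = 28460103232088385.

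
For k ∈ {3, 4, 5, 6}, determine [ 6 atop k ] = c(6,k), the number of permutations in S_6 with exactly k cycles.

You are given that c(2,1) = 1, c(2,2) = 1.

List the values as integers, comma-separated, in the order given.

i=3: T(3,1)=0+2·1=2 | T(3,2)=1+2·1=3 | T(3,3)=1+2·0=1
i=4: T(4,1)=0+3·2=6 | T(4,2)=2+3·3=11 | T(4,3)=3+3·1=6 | T(4,4)=1+3·0=1
i=5: T(5,2)=6+4·11=50 | T(5,3)=11+4·6=35 | T(5,4)=6+4·1=10 | T(5,5)=1+4·0=1
i=6: T(6,3)=50+5·35=225 | T(6,4)=35+5·10=85 | T(6,5)=10+5·1=15 | T(6,6)=1+5·0=1
Read c(6,3) = 225, c(6,4) = 85, c(6,5) = 15, c(6,6) = 1.

225, 85, 15, 1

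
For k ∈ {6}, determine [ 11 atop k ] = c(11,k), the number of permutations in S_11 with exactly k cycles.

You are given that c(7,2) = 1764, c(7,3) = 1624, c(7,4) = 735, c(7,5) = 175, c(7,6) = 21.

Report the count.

row 8: T[8][3]=7·1624+1764=13132  T[8][4]=7·735+1624=6769  T[8][5]=7·175+735=1960  T[8][6]=7·21+175=322
row 9: T[9][4]=8·6769+13132=67284  T[9][5]=8·1960+6769=22449  T[9][6]=8·322+1960=4536
row 10: T[10][5]=9·22449+67284=269325  T[10][6]=9·4536+22449=63273
row 11: T[11][6]=10·63273+269325=902055
Read c(11,6) = 902055.

902055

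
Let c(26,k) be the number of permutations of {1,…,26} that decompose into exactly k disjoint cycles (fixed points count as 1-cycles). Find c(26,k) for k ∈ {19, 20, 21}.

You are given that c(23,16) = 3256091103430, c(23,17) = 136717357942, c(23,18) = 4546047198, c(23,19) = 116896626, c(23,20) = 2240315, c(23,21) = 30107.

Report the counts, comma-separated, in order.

22563937825000, 696829576300, 17247104875

@24  (24,17):136717357942·23+3256091103430→6400590336096, (24,18):4546047198·23+136717357942→241276443496, (24,19):116896626·23+4546047198→7234669596, (24,20):2240315·23+116896626→168423871, (24,21):30107·23+2240315→2932776
@25  (25,18):241276443496·24+6400590336096→12191224980000, (25,19):7234669596·24+241276443496→414908513800, (25,20):168423871·24+7234669596→11276842500, (25,21):2932776·24+168423871→238810495
@26  (26,19):414908513800·25+12191224980000→22563937825000, (26,20):11276842500·25+414908513800→696829576300, (26,21):238810495·25+11276842500→17247104875
Read c(26,19) = 22563937825000, c(26,20) = 696829576300, c(26,21) = 17247104875.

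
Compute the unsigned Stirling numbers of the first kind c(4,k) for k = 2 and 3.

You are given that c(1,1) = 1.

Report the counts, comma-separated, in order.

r2: T_2,1=1×1+0=1; T_2,2=1×0+1=1
r3: T_3,1=2×1+0=2; T_3,2=2×1+1=3; T_3,3=2×0+1=1
r4: T_4,2=3×3+2=11; T_4,3=3×1+3=6
Read c(4,2) = 11, c(4,3) = 6.

11, 6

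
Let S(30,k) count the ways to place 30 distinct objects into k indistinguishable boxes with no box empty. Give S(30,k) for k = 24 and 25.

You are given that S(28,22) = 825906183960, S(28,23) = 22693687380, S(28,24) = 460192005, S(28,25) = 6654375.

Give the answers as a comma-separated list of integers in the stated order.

2157580085700, 49402080000

@29  (29,23):22693687380·23+825906183960→1347860993700, (29,24):460192005·24+22693687380→33738295500, (29,25):6654375·25+460192005→626551380
@30  (30,24):33738295500·24+1347860993700→2157580085700, (30,25):626551380·25+33738295500→49402080000
Read S(30,24) = 2157580085700, S(30,25) = 49402080000.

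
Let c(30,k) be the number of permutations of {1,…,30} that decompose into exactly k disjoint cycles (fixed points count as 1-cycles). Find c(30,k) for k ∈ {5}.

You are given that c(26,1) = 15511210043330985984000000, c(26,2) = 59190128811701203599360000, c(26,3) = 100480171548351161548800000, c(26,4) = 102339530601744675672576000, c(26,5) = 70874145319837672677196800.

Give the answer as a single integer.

@27  (27,2):59190128811701203599360000·26+15511210043330985984000000→1554454559147562279567360000, (27,3):100480171548351161548800000·26+59190128811701203599360000→2671674589068831403868160000, (27,4):102339530601744675672576000·26+100480171548351161548800000→2761307967193712729035776000, (27,5):70874145319837672677196800·26+102339530601744675672576000→1945067308917524165279692800
@28  (28,3):2671674589068831403868160000·27+1554454559147562279567360000→73689668464006010184007680000, (28,4):2761307967193712729035776000·27+2671674589068831403868160000→77226989703299075087834112000, (28,5):1945067308917524165279692800·27+2761307967193712729035776000→55278125307966865191587481600
@29  (29,4):77226989703299075087834112000·28+73689668464006010184007680000→2236045380156380112643362816000, (29,5):55278125307966865191587481600·28+77226989703299075087834112000→1625014498326371300452283596800
@30  (30,5):1625014498326371300452283596800·29+2236045380156380112643362816000→49361465831621147825759587123200
Read c(30,5) = 49361465831621147825759587123200.

49361465831621147825759587123200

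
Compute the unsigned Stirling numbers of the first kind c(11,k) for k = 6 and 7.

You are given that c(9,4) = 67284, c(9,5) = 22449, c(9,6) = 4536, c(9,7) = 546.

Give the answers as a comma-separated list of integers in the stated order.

902055, 157773

r10: T_10,5=9×22449+67284=269325; T_10,6=9×4536+22449=63273; T_10,7=9×546+4536=9450
r11: T_11,6=10×63273+269325=902055; T_11,7=10×9450+63273=157773
Read c(11,6) = 902055, c(11,7) = 157773.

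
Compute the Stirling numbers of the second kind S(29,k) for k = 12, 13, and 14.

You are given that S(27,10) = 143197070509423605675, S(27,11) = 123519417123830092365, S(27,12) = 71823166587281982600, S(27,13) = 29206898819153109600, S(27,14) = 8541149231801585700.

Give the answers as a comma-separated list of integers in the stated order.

13326679652926121224470, 6855064482242755179765, 2534474684137526739000

i=28: T(28,11)=143197070509423605675+11·123519417123830092365=1501910658871554621690 | T(28,12)=123519417123830092365+12·71823166587281982600=985397416171213883565 | T(28,13)=71823166587281982600+13·29206898819153109600=451512851236272407400 | T(28,14)=29206898819153109600+14·8541149231801585700=148782988064375309400
i=29: T(29,12)=1501910658871554621690+12·985397416171213883565=13326679652926121224470 | T(29,13)=985397416171213883565+13·451512851236272407400=6855064482242755179765 | T(29,14)=451512851236272407400+14·148782988064375309400=2534474684137526739000
Read S(29,12) = 13326679652926121224470, S(29,13) = 6855064482242755179765, S(29,14) = 2534474684137526739000.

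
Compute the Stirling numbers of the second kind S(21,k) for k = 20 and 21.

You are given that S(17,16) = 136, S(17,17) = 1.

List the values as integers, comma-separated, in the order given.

210, 1

[18] T[18,17]:17*1+136=153 · T[18,18]:18*0+1=1
[19] T[19,18]:18*1+153=171 · T[19,19]:19*0+1=1
[20] T[20,19]:19*1+171=190 · T[20,20]:20*0+1=1
[21] T[21,20]:20*1+190=210 · T[21,21]:21*0+1=1
Read S(21,20) = 210, S(21,21) = 1.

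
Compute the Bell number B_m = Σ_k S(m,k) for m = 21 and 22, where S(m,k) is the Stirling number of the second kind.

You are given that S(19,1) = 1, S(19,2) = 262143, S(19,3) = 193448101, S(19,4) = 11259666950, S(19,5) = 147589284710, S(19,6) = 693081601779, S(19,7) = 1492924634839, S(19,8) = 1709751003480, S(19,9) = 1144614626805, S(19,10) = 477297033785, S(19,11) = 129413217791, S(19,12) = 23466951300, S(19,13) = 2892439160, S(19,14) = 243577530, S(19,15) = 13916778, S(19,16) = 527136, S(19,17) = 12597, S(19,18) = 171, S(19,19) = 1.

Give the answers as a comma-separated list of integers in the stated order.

r20: T_20,1=1×1+0=1; T_20,2=2×262143+1=524287; T_20,3=3×193448101+262143=580606446; T_20,4=4×11259666950+193448101=45232115901; T_20,5=5×147589284710+11259666950=749206090500; T_20,6=6×693081601779+147589284710=4306078895384; T_20,7=7×1492924634839+693081601779=11143554045652; T_20,8=8×1709751003480+1492924634839=15170932662679; T_20,9=9×1144614626805+1709751003480=12011282644725; T_20,10=10×477297033785+1144614626805=5917584964655; T_20,11=11×129413217791+477297033785=1900842429486; T_20,12=12×23466951300+129413217791=411016633391; T_20,13=13×2892439160+23466951300=61068660380; T_20,14=14×243577530+2892439160=6302524580; T_20,15=15×13916778+243577530=452329200; T_20,16=16×527136+13916778=22350954; T_20,17=17×12597+527136=741285; T_20,18=18×171+12597=15675; T_20,19=19×1+171=190; T_20,20=20×0+1=1
r21: T_21,1=1×1+0=1; T_21,2=2×524287+1=1048575; T_21,3=3×580606446+524287=1742343625; T_21,4=4×45232115901+580606446=181509070050; T_21,5=5×749206090500+45232115901=3791262568401; T_21,6=6×4306078895384+749206090500=26585679462804; T_21,7=7×11143554045652+4306078895384=82310957214948; T_21,8=8×15170932662679+11143554045652=132511015347084; T_21,9=9×12011282644725+15170932662679=123272476465204; T_21,10=10×5917584964655+12011282644725=71187132291275; T_21,11=11×1900842429486+5917584964655=26826851689001; T_21,12=12×411016633391+1900842429486=6833042030178; T_21,13=13×61068660380+411016633391=1204909218331; T_21,14=14×6302524580+61068660380=149304004500; T_21,15=15×452329200+6302524580=13087462580; T_21,16=16×22350954+452329200=809944464; T_21,17=17×741285+22350954=34952799; T_21,18=18×15675+741285=1023435; T_21,19=19×190+15675=19285; T_21,20=20×1+190=210; T_21,21=21×0+1=1
r22: T_22,1=1×1+0=1; T_22,2=2×1048575+1=2097151; T_22,3=3×1742343625+1048575=5228079450; T_22,4=4×181509070050+1742343625=727778623825; T_22,5=5×3791262568401+181509070050=19137821912055; T_22,6=6×26585679462804+3791262568401=163305339345225; T_22,7=7×82310957214948+26585679462804=602762379967440; T_22,8=8×132511015347084+82310957214948=1142399079991620; T_22,9=9×123272476465204+132511015347084=1241963303533920; T_22,10=10×71187132291275+123272476465204=835143799377954; T_22,11=11×26826851689001+71187132291275=366282500870286; T_22,12=12×6833042030178+26826851689001=108823356051137; T_22,13=13×1204909218331+6833042030178=22496861868481; T_22,14=14×149304004500+1204909218331=3295165281331; T_22,15=15×13087462580+149304004500=345615943200; T_22,16=16×809944464+13087462580=26046574004; T_22,17=17×34952799+809944464=1404142047; T_22,18=18×1023435+34952799=53374629; T_22,19=19×19285+1023435=1389850; T_22,20=20×210+19285=23485; T_22,21=21×1+210=231; T_22,22=22×0+1=1
B_21 = ΣS(21,k) = 1+1048575+1742343625+181509070050+3791262568401+26585679462804+82310957214948+132511015347084+123272476465204+71187132291275+26826851689001+6833042030178+1204909218331+149304004500+13087462580+809944464+34952799+1023435+19285+210+1 = 474869816156751
B_22 = ΣS(22,k) = 1+2097151+5228079450+727778623825+19137821912055+163305339345225+602762379967440+1142399079991620+1241963303533920+835143799377954+366282500870286+108823356051137+22496861868481+3295165281331+345615943200+26046574004+1404142047+53374629+1389850+23485+231+1 = 4506715738447323

474869816156751, 4506715738447323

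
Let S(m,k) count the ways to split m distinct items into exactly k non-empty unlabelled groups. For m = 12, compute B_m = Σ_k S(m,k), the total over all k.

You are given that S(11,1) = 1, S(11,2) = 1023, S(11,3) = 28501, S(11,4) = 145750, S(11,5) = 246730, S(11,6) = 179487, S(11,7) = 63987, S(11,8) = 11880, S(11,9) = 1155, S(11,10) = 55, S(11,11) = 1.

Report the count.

4213597

[12] T[12,1]:1*1+0=1 · T[12,2]:2*1023+1=2047 · T[12,3]:3*28501+1023=86526 · T[12,4]:4*145750+28501=611501 · T[12,5]:5*246730+145750=1379400 · T[12,6]:6*179487+246730=1323652 · T[12,7]:7*63987+179487=627396 · T[12,8]:8*11880+63987=159027 · T[12,9]:9*1155+11880=22275 · T[12,10]:10*55+1155=1705 · T[12,11]:11*1+55=66 · T[12,12]:12*0+1=1
B_12 = ΣS(12,k) = 1+2047+86526+611501+1379400+1323652+627396+159027+22275+1705+66+1 = 4213597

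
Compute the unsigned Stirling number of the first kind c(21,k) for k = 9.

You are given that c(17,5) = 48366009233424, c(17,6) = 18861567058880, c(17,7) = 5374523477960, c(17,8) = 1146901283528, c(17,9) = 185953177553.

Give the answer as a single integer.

r18: T_18,6=17×18861567058880+48366009233424=369012649234384; T_18,7=17×5374523477960+18861567058880=110228466184200; T_18,8=17×1146901283528+5374523477960=24871845297936; T_18,9=17×185953177553+1146901283528=4308105301929
r19: T_19,7=18×110228466184200+369012649234384=2353125040549984; T_19,8=18×24871845297936+110228466184200=557921681547048; T_19,9=18×4308105301929+24871845297936=102417740732658
r20: T_20,8=19×557921681547048+2353125040549984=12953636989943896; T_20,9=19×102417740732658+557921681547048=2503858755467550
r21: T_21,9=20×2503858755467550+12953636989943896=63030812099294896
Read c(21,9) = 63030812099294896.

63030812099294896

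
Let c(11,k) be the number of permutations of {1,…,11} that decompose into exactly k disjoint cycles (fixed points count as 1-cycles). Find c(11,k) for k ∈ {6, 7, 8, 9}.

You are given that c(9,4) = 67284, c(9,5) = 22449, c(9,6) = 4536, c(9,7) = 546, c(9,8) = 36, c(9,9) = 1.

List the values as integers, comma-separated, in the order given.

@10  (10,5):22449·9+67284→269325, (10,6):4536·9+22449→63273, (10,7):546·9+4536→9450, (10,8):36·9+546→870, (10,9):1·9+36→45
@11  (11,6):63273·10+269325→902055, (11,7):9450·10+63273→157773, (11,8):870·10+9450→18150, (11,9):45·10+870→1320
Read c(11,6) = 902055, c(11,7) = 157773, c(11,8) = 18150, c(11,9) = 1320.

902055, 157773, 18150, 1320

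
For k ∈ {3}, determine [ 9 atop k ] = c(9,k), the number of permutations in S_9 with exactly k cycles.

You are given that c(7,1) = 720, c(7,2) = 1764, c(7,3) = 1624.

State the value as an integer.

r8: T_8,2=7×1764+720=13068; T_8,3=7×1624+1764=13132
r9: T_9,3=8×13132+13068=118124
Read c(9,3) = 118124.

118124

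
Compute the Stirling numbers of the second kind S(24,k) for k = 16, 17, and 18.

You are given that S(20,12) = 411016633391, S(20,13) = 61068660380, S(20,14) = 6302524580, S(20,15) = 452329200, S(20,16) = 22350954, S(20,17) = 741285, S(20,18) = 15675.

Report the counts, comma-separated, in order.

20677182465555, 1610949936915, 92484925445

i=21: T(21,13)=411016633391+13·61068660380=1204909218331 | T(21,14)=61068660380+14·6302524580=149304004500 | T(21,15)=6302524580+15·452329200=13087462580 | T(21,16)=452329200+16·22350954=809944464 | T(21,17)=22350954+17·741285=34952799 | T(21,18)=741285+18·15675=1023435
i=22: T(22,14)=1204909218331+14·149304004500=3295165281331 | T(22,15)=149304004500+15·13087462580=345615943200 | T(22,16)=13087462580+16·809944464=26046574004 | T(22,17)=809944464+17·34952799=1404142047 | T(22,18)=34952799+18·1023435=53374629
i=23: T(23,15)=3295165281331+15·345615943200=8479404429331 | T(23,16)=345615943200+16·26046574004=762361127264 | T(23,17)=26046574004+17·1404142047=49916988803 | T(23,18)=1404142047+18·53374629=2364885369
i=24: T(24,16)=8479404429331+16·762361127264=20677182465555 | T(24,17)=762361127264+17·49916988803=1610949936915 | T(24,18)=49916988803+18·2364885369=92484925445
Read S(24,16) = 20677182465555, S(24,17) = 1610949936915, S(24,18) = 92484925445.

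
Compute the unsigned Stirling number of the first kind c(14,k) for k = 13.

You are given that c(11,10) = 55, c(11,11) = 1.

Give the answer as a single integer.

91

row 12: T[12][11]=11·1+55=66  T[12][12]=11·0+1=1
row 13: T[13][12]=12·1+66=78  T[13][13]=12·0+1=1
row 14: T[14][13]=13·1+78=91
Read c(14,13) = 91.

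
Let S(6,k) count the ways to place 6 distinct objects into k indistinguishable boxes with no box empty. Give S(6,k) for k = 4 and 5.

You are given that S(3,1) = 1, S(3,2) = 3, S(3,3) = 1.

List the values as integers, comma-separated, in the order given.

65, 15

@4  (4,2):3·2+1→7, (4,3):1·3+3→6, (4,4):0·4+1→1
@5  (5,3):6·3+7→25, (5,4):1·4+6→10, (5,5):0·5+1→1
@6  (6,4):10·4+25→65, (6,5):1·5+10→15
Read S(6,4) = 65, S(6,5) = 15.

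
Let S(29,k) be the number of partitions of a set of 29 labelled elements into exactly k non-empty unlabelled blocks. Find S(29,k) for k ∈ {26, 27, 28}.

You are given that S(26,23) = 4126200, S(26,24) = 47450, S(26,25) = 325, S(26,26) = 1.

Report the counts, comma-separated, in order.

r27: T_27,24=24×47450+4126200=5265000; T_27,25=25×325+47450=55575; T_27,26=26×1+325=351; T_27,27=27×0+1=1
r28: T_28,25=25×55575+5265000=6654375; T_28,26=26×351+55575=64701; T_28,27=27×1+351=378; T_28,28=28×0+1=1
r29: T_29,26=26×64701+6654375=8336601; T_29,27=27×378+64701=74907; T_29,28=28×1+378=406
Read S(29,26) = 8336601, S(29,27) = 74907, S(29,28) = 406.

8336601, 74907, 406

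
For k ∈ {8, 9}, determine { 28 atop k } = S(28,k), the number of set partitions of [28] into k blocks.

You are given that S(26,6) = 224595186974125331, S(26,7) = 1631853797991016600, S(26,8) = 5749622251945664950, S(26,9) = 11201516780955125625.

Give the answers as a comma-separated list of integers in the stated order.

392678226281361931131, 1006698291338432496375

[27] T[27,7]:7*1631853797991016600+224595186974125331=11647571772911241531 · T[27,8]:8*5749622251945664950+1631853797991016600=47628831813556336200 · T[27,9]:9*11201516780955125625+5749622251945664950=106563273280541795575
[28] T[28,8]:8*47628831813556336200+11647571772911241531=392678226281361931131 · T[28,9]:9*106563273280541795575+47628831813556336200=1006698291338432496375
Read S(28,8) = 392678226281361931131, S(28,9) = 1006698291338432496375.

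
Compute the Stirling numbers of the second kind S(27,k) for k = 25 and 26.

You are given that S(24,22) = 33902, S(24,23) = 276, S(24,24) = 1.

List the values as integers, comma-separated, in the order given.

55575, 351

[25] T[25,23]:23*276+33902=40250 · T[25,24]:24*1+276=300 · T[25,25]:25*0+1=1
[26] T[26,24]:24*300+40250=47450 · T[26,25]:25*1+300=325 · T[26,26]:26*0+1=1
[27] T[27,25]:25*325+47450=55575 · T[27,26]:26*1+325=351
Read S(27,25) = 55575, S(27,26) = 351.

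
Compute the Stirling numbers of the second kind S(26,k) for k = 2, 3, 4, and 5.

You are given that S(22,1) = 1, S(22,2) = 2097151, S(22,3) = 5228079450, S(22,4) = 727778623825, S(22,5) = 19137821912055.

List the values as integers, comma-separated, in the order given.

33554431, 423610750290, 187226356946265, 12230196160292565

i=23: T(23,1)=0+1·1=1 | T(23,2)=1+2·2097151=4194303 | T(23,3)=2097151+3·5228079450=15686335501 | T(23,4)=5228079450+4·727778623825=2916342574750 | T(23,5)=727778623825+5·19137821912055=96416888184100
i=24: T(24,1)=0+1·1=1 | T(24,2)=1+2·4194303=8388607 | T(24,3)=4194303+3·15686335501=47063200806 | T(24,4)=15686335501+4·2916342574750=11681056634501 | T(24,5)=2916342574750+5·96416888184100=485000783495250
i=25: T(25,1)=0+1·1=1 | T(25,2)=1+2·8388607=16777215 | T(25,3)=8388607+3·47063200806=141197991025 | T(25,4)=47063200806+4·11681056634501=46771289738810 | T(25,5)=11681056634501+5·485000783495250=2436684974110751
i=26: T(26,2)=1+2·16777215=33554431 | T(26,3)=16777215+3·141197991025=423610750290 | T(26,4)=141197991025+4·46771289738810=187226356946265 | T(26,5)=46771289738810+5·2436684974110751=12230196160292565
Read S(26,2) = 33554431, S(26,3) = 423610750290, S(26,4) = 187226356946265, S(26,5) = 12230196160292565.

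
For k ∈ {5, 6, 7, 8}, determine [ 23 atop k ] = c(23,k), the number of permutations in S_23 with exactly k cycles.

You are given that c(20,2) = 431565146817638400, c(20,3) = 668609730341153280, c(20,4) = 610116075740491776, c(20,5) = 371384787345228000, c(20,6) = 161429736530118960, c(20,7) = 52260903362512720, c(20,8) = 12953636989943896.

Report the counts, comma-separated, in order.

row 21: T[21][3]=20·668609730341153280+431565146817638400=13803759753640704000  T[21][4]=20·610116075740491776+668609730341153280=12870931245150988800  T[21][5]=20·371384787345228000+610116075740491776=8037811822645051776  T[21][6]=20·161429736530118960+371384787345228000=3599979517947607200  T[21][7]=20·52260903362512720+161429736530118960=1206647803780373360  T[21][8]=20·12953636989943896+52260903362512720=311333643161390640
row 22: T[22][4]=21·12870931245150988800+13803759753640704000=284093315901811468800  T[22][5]=21·8037811822645051776+12870931245150988800=181664979520697076096  T[22][6]=21·3599979517947607200+8037811822645051776=83637381699544802976  T[22][7]=21·1206647803780373360+3599979517947607200=28939583397335447760  T[22][8]=21·311333643161390640+1206647803780373360=7744654310169576800
row 23: T[23][5]=22·181664979520697076096+284093315901811468800=4280722865357147142912  T[23][6]=22·83637381699544802976+181664979520697076096=2021687376910682741568  T[23][7]=22·28939583397335447760+83637381699544802976=720308216440924653696  T[23][8]=22·7744654310169576800+28939583397335447760=199321978221066137360
Read c(23,5) = 4280722865357147142912, c(23,6) = 2021687376910682741568, c(23,7) = 720308216440924653696, c(23,8) = 199321978221066137360.

4280722865357147142912, 2021687376910682741568, 720308216440924653696, 199321978221066137360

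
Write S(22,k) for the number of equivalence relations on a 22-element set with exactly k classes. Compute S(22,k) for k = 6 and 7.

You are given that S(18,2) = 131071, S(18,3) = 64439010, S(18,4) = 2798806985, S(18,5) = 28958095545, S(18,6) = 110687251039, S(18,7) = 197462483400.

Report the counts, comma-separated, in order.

163305339345225, 602762379967440

@19  (19,3):64439010·3+131071→193448101, (19,4):2798806985·4+64439010→11259666950, (19,5):28958095545·5+2798806985→147589284710, (19,6):110687251039·6+28958095545→693081601779, (19,7):197462483400·7+110687251039→1492924634839
@20  (20,4):11259666950·4+193448101→45232115901, (20,5):147589284710·5+11259666950→749206090500, (20,6):693081601779·6+147589284710→4306078895384, (20,7):1492924634839·7+693081601779→11143554045652
@21  (21,5):749206090500·5+45232115901→3791262568401, (21,6):4306078895384·6+749206090500→26585679462804, (21,7):11143554045652·7+4306078895384→82310957214948
@22  (22,6):26585679462804·6+3791262568401→163305339345225, (22,7):82310957214948·7+26585679462804→602762379967440
Read S(22,6) = 163305339345225, S(22,7) = 602762379967440.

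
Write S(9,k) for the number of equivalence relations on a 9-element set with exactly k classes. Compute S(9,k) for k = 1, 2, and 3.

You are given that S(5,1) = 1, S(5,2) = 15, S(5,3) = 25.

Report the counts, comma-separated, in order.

r6: T_6,1=1×1+0=1; T_6,2=2×15+1=31; T_6,3=3×25+15=90
r7: T_7,1=1×1+0=1; T_7,2=2×31+1=63; T_7,3=3×90+31=301
r8: T_8,1=1×1+0=1; T_8,2=2×63+1=127; T_8,3=3×301+63=966
r9: T_9,1=1×1+0=1; T_9,2=2×127+1=255; T_9,3=3×966+127=3025
Read S(9,1) = 1, S(9,2) = 255, S(9,3) = 3025.

1, 255, 3025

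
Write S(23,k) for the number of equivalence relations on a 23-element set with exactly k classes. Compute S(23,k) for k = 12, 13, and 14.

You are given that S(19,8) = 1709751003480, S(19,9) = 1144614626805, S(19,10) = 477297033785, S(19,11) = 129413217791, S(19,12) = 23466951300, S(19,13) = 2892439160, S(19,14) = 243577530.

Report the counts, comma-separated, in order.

1672162773483930, 401282560341390, 68629175807115

row 20: T[20][9]=9·1144614626805+1709751003480=12011282644725  T[20][10]=10·477297033785+1144614626805=5917584964655  T[20][11]=11·129413217791+477297033785=1900842429486  T[20][12]=12·23466951300+129413217791=411016633391  T[20][13]=13·2892439160+23466951300=61068660380  T[20][14]=14·243577530+2892439160=6302524580
row 21: T[21][10]=10·5917584964655+12011282644725=71187132291275  T[21][11]=11·1900842429486+5917584964655=26826851689001  T[21][12]=12·411016633391+1900842429486=6833042030178  T[21][13]=13·61068660380+411016633391=1204909218331  T[21][14]=14·6302524580+61068660380=149304004500
row 22: T[22][11]=11·26826851689001+71187132291275=366282500870286  T[22][12]=12·6833042030178+26826851689001=108823356051137  T[22][13]=13·1204909218331+6833042030178=22496861868481  T[22][14]=14·149304004500+1204909218331=3295165281331
row 23: T[23][12]=12·108823356051137+366282500870286=1672162773483930  T[23][13]=13·22496861868481+108823356051137=401282560341390  T[23][14]=14·3295165281331+22496861868481=68629175807115
Read S(23,12) = 1672162773483930, S(23,13) = 401282560341390, S(23,14) = 68629175807115.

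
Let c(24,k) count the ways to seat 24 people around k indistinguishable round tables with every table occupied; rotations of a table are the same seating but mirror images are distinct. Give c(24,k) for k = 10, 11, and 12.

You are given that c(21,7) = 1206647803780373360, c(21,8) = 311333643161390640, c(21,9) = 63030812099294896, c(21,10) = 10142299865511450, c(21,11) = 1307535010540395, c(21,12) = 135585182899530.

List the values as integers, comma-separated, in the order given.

220984454979433717396, 33081711368574204996, 4070384057007569521

row 22: T[22][8]=21·311333643161390640+1206647803780373360=7744654310169576800  T[22][9]=21·63030812099294896+311333643161390640=1634980697246583456  T[22][10]=21·10142299865511450+63030812099294896=276019109275035346  T[22][11]=21·1307535010540395+10142299865511450=37600535086859745  T[22][12]=21·135585182899530+1307535010540395=4154823851430525
row 23: T[23][9]=22·1634980697246583456+7744654310169576800=43714229649594412832  T[23][10]=22·276019109275035346+1634980697246583456=7707401101297361068  T[23][11]=22·37600535086859745+276019109275035346=1103230881185949736  T[23][12]=22·4154823851430525+37600535086859745=129006659818331295
row 24: T[24][10]=23·7707401101297361068+43714229649594412832=220984454979433717396  T[24][11]=23·1103230881185949736+7707401101297361068=33081711368574204996  T[24][12]=23·129006659818331295+1103230881185949736=4070384057007569521
Read c(24,10) = 220984454979433717396, c(24,11) = 33081711368574204996, c(24,12) = 4070384057007569521.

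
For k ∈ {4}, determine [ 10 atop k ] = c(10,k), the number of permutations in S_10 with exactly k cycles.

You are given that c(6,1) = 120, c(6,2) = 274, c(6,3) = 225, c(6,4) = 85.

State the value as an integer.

i=7: T(7,1)=0+6·120=720 | T(7,2)=120+6·274=1764 | T(7,3)=274+6·225=1624 | T(7,4)=225+6·85=735
i=8: T(8,2)=720+7·1764=13068 | T(8,3)=1764+7·1624=13132 | T(8,4)=1624+7·735=6769
i=9: T(9,3)=13068+8·13132=118124 | T(9,4)=13132+8·6769=67284
i=10: T(10,4)=118124+9·67284=723680
Read c(10,4) = 723680.

723680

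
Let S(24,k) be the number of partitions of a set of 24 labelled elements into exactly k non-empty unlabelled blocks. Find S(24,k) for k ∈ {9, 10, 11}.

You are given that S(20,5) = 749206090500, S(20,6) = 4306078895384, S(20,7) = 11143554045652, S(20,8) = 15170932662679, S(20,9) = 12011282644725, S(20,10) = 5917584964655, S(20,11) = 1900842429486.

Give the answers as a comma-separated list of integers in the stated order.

@21  (21,6):4306078895384·6+749206090500→26585679462804, (21,7):11143554045652·7+4306078895384→82310957214948, (21,8):15170932662679·8+11143554045652→132511015347084, (21,9):12011282644725·9+15170932662679→123272476465204, (21,10):5917584964655·10+12011282644725→71187132291275, (21,11):1900842429486·11+5917584964655→26826851689001
@22  (22,7):82310957214948·7+26585679462804→602762379967440, (22,8):132511015347084·8+82310957214948→1142399079991620, (22,9):123272476465204·9+132511015347084→1241963303533920, (22,10):71187132291275·10+123272476465204→835143799377954, (22,11):26826851689001·11+71187132291275→366282500870286
@23  (23,8):1142399079991620·8+602762379967440→9741955019900400, (23,9):1241963303533920·9+1142399079991620→12320068811796900, (23,10):835143799377954·10+1241963303533920→9593401297313460, (23,11):366282500870286·11+835143799377954→4864251308951100
@24  (24,9):12320068811796900·9+9741955019900400→120622574326072500, (24,10):9593401297313460·10+12320068811796900→108254081784931500, (24,11):4864251308951100·11+9593401297313460→63100165695775560
Read S(24,9) = 120622574326072500, S(24,10) = 108254081784931500, S(24,11) = 63100165695775560.

120622574326072500, 108254081784931500, 63100165695775560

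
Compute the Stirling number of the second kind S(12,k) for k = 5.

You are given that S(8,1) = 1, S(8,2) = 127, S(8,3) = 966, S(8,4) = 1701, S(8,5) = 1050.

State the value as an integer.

1379400

@9  (9,2):127·2+1→255, (9,3):966·3+127→3025, (9,4):1701·4+966→7770, (9,5):1050·5+1701→6951
@10  (10,3):3025·3+255→9330, (10,4):7770·4+3025→34105, (10,5):6951·5+7770→42525
@11  (11,4):34105·4+9330→145750, (11,5):42525·5+34105→246730
@12  (12,5):246730·5+145750→1379400
Read S(12,5) = 1379400.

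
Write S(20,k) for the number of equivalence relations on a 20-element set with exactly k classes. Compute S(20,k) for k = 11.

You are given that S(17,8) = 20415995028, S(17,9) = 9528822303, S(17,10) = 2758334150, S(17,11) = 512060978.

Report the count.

1900842429486

i=18: T(18,9)=20415995028+9·9528822303=106175395755 | T(18,10)=9528822303+10·2758334150=37112163803 | T(18,11)=2758334150+11·512060978=8391004908
i=19: T(19,10)=106175395755+10·37112163803=477297033785 | T(19,11)=37112163803+11·8391004908=129413217791
i=20: T(20,11)=477297033785+11·129413217791=1900842429486
Read S(20,11) = 1900842429486.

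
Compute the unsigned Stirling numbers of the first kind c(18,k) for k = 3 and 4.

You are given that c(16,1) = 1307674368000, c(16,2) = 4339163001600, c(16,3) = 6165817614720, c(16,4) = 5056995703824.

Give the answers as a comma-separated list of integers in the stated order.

1821602444624640, 1583313975727488

row 17: T[17][2]=16·4339163001600+1307674368000=70734282393600  T[17][3]=16·6165817614720+4339163001600=102992244837120  T[17][4]=16·5056995703824+6165817614720=87077748875904
row 18: T[18][3]=17·102992244837120+70734282393600=1821602444624640  T[18][4]=17·87077748875904+102992244837120=1583313975727488
Read c(18,3) = 1821602444624640, c(18,4) = 1583313975727488.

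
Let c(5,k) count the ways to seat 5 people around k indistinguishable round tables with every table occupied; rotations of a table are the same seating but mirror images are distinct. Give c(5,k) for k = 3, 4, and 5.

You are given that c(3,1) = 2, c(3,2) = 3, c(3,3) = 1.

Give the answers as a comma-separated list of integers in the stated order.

35, 10, 1

r4: T_4,2=3×3+2=11; T_4,3=3×1+3=6; T_4,4=3×0+1=1
r5: T_5,3=4×6+11=35; T_5,4=4×1+6=10; T_5,5=4×0+1=1
Read c(5,3) = 35, c(5,4) = 10, c(5,5) = 1.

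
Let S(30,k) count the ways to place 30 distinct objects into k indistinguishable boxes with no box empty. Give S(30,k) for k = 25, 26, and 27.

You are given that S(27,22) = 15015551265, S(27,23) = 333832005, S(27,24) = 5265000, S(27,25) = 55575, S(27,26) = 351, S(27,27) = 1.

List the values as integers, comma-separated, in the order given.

49402080000, 843303006, 10359090

@28  (28,23):333832005·23+15015551265→22693687380, (28,24):5265000·24+333832005→460192005, (28,25):55575·25+5265000→6654375, (28,26):351·26+55575→64701, (28,27):1·27+351→378
@29  (29,24):460192005·24+22693687380→33738295500, (29,25):6654375·25+460192005→626551380, (29,26):64701·26+6654375→8336601, (29,27):378·27+64701→74907
@30  (30,25):626551380·25+33738295500→49402080000, (30,26):8336601·26+626551380→843303006, (30,27):74907·27+8336601→10359090
Read S(30,25) = 49402080000, S(30,26) = 843303006, S(30,27) = 10359090.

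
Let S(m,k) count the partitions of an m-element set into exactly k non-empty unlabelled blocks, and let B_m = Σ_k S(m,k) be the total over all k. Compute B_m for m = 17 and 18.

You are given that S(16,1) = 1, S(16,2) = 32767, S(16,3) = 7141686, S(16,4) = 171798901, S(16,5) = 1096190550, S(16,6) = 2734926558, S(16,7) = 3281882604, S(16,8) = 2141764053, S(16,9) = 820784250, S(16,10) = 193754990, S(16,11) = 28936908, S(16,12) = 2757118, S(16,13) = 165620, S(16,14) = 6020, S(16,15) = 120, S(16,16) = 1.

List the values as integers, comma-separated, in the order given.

82864869804, 682076806159

r17: T_17,1=1×1+0=1; T_17,2=2×32767+1=65535; T_17,3=3×7141686+32767=21457825; T_17,4=4×171798901+7141686=694337290; T_17,5=5×1096190550+171798901=5652751651; T_17,6=6×2734926558+1096190550=17505749898; T_17,7=7×3281882604+2734926558=25708104786; T_17,8=8×2141764053+3281882604=20415995028; T_17,9=9×820784250+2141764053=9528822303; T_17,10=10×193754990+820784250=2758334150; T_17,11=11×28936908+193754990=512060978; T_17,12=12×2757118+28936908=62022324; T_17,13=13×165620+2757118=4910178; T_17,14=14×6020+165620=249900; T_17,15=15×120+6020=7820; T_17,16=16×1+120=136; T_17,17=17×0+1=1
r18: T_18,1=1×1+0=1; T_18,2=2×65535+1=131071; T_18,3=3×21457825+65535=64439010; T_18,4=4×694337290+21457825=2798806985; T_18,5=5×5652751651+694337290=28958095545; T_18,6=6×17505749898+5652751651=110687251039; T_18,7=7×25708104786+17505749898=197462483400; T_18,8=8×20415995028+25708104786=189036065010; T_18,9=9×9528822303+20415995028=106175395755; T_18,10=10×2758334150+9528822303=37112163803; T_18,11=11×512060978+2758334150=8391004908; T_18,12=12×62022324+512060978=1256328866; T_18,13=13×4910178+62022324=125854638; T_18,14=14×249900+4910178=8408778; T_18,15=15×7820+249900=367200; T_18,16=16×136+7820=9996; T_18,17=17×1+136=153; T_18,18=18×0+1=1
B_17 = ΣS(17,k) = 1+65535+21457825+694337290+5652751651+17505749898+25708104786+20415995028+9528822303+2758334150+512060978+62022324+4910178+249900+7820+136+1 = 82864869804
B_18 = ΣS(18,k) = 1+131071+64439010+2798806985+28958095545+110687251039+197462483400+189036065010+106175395755+37112163803+8391004908+1256328866+125854638+8408778+367200+9996+153+1 = 682076806159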